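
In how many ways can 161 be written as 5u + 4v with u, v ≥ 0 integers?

gcd(5, 4) = 1.
By Bézout, 5*(1) + 4*(-1) = 1.
One solution: (1, 39).
General: u = 1 + 4t, v = 39 - 5t.
u ≥ 0 ⇒ t ≥ 0; v ≥ 0 ⇒ t ≤ 7. So t ∈ [0, 7]: 8 solutions.

8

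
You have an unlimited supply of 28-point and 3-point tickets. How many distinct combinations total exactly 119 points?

1

Need nonnegative integers with 28j + 3k = 119.
gcd(28, 3) = 1, and 28·(1) + 3·(-9) = 1.
So (j₀, k₀) = (119, -1071); general j = 119 + 3t, k = -1071 - 28t.
j ≥ 0 ⇒ t ≥ -39; k ≥ 0 ⇒ t ≤ -39. That's 1 value of t.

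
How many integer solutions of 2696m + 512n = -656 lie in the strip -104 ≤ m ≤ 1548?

25

gcd(2696, 512):
  2696 = 5·512 + 136
  512 = 3·136 + 104
  136 = 1·104 + 32
  104 = 3·32 + 8
  32 = 4·8
so gcd(2696, 512) = 8.
Back-substitute for Bézout coefficients:
  8 = 104 - 3·32
  ... = 2696·(-15) + 512·(79)
Scale by -82: particular solution (1230, -6478); reduce m mod 64: (14, -75).
General solution: m = 14 + 64t, n = -75 - 337t for integer t.
-104 ≤ 14 + 64t ≤ 1548 gives t ∈ [-1, 23], which is 25 values.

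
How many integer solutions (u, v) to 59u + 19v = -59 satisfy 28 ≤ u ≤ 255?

gcd(59, 19):
  59 = 3·19 + 2
  19 = 9·2 + 1
  2 = 2·1
so gcd(59, 19) = 1.
Back-substitute for Bézout coefficients:
  1 = 19 - 9·2
  ... = 59·(-9) + 19·(28)
Scale by -59: particular solution (531, -1652); reduce u mod 19: (18, -59).
General solution: u = 18 + 19t, v = -59 - 59t for integer t.
28 ≤ 18 + 19t ≤ 255 gives t ∈ [1, 12], which is 12 values.

12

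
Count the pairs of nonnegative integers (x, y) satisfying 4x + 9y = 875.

gcd(9, 4) = 1  (9 = 2·4 + 1, 4 = 4·1).
Back-substituting, 4·(-2) + 9·(1) = 1.
Scale by 875: one solution is (-1750, 875). Reduce x mod 9: (5, 95).
General: x = 5 + 9t, y = 95 - 4t.
x ≥ 0 ⇒ t ≥ 0; y ≥ 0 ⇒ t ≤ 23. So t ∈ [0, 23]: 24 solutions.

24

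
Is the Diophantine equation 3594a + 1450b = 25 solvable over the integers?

no

gcd(3594, 1450) = 2  (3594 = 2·1450 + 694, 1450 = 2·694 + 62, 694 = 11·62 + 12, 62 = 5·12 + 2, 12 = 6·2).
2 does not divide 25 (remainder 1), so no integer solutions.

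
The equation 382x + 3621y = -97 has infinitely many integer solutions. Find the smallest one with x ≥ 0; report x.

gcd(3621, 382):
  3621 = 9*382 + 183
  382 = 2*183 + 16
  183 = 11*16 + 7
  16 = 2*7 + 2
  7 = 3*2 + 1
  2 = 2*1
so gcd(3621, 382) = 1.
1 divides -97, so solutions exist.
Back-substitute for Bézout coefficients:
  1 = 7 - 3*2
  ... = 382*(-1583) + 3621*(167)
Scale by -97/1 = -97: (x₀, y₀) = (153551, -16199).
General solution: x = 153551 + 3621t, y = -16199 - 382t for integer t.
x ≥ 0: smallest is 153551 mod 3621 = 1469 (at t = -42), with y = -155.

1469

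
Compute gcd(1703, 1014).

13

gcd(1703, 1014) = 13  (1703 = 1·1014 + 689, 1014 = 1·689 + 325, 689 = 2·325 + 39, 325 = 8·39 + 13, 39 = 3·13).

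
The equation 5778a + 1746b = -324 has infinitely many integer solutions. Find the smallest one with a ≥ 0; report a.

77

gcd(5778, 1746):
  5778 = 3*1746 + 540
  1746 = 3*540 + 126
  540 = 4*126 + 36
  126 = 3*36 + 18
  36 = 2*18
so gcd(5778, 1746) = 18.
18 divides -324, so solutions exist.
Back-substitute for Bézout coefficients:
  18 = 126 - 3*36
  ... = 5778*(-42) + 1746*(139)
Scale by -324/18 = -18: (a₀, b₀) = (756, -2502).
General solution: a = 756 + 97t, b = -2502 - 321t for integer t.
a ≥ 0: smallest is 756 mod 97 = 77 (at t = -7), with b = -255.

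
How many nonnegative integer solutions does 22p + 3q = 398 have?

gcd(22, 3) = 1.
By Bézout, 22*(1) + 3*(-7) = 1.
One solution: (2, 118).
General: p = 2 + 3t, q = 118 - 22t.
p ≥ 0 ⇒ t ≥ 0; q ≥ 0 ⇒ t ≤ 5. So t ∈ [0, 5]: 6 solutions.

6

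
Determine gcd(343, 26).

gcd(343, 26):
  343 = 13*26 + 5
  26 = 5*5 + 1
  5 = 5*1
so gcd(343, 26) = 1.

1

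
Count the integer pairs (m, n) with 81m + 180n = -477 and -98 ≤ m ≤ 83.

gcd(180, 81) = 9.
By Bézout, 81·(9) + 180·(-4) = 9.
Particular solution: (3, -4).
General solution: m = 3 + 20t, n = -4 - 9t for integer t.
-98 ≤ 3 + 20t ≤ 83 gives t ∈ [-5, 4], which is 10 values.

10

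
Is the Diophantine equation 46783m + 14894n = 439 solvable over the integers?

no

gcd(46783, 14894):
  46783 = 3×14894 + 2101
  14894 = 7×2101 + 187
  2101 = 11×187 + 44
  187 = 4×44 + 11
  44 = 4×11
so gcd(46783, 14894) = 11.
11 does not divide 439 (remainder 10), so no integer solutions.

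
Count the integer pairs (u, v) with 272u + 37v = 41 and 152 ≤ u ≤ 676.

15

gcd(272, 37) = 1.
By Bézout, 272×(-17) + 37×(125) = 1.
Particular solution: (6, -43).
General solution: u = 6 + 37t, v = -43 - 272t for integer t.
152 ≤ 6 + 37t ≤ 676 gives t ∈ [4, 18], which is 15 values.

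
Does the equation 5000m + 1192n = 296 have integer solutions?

gcd(5000, 1192):
  5000 = 4×1192 + 232
  1192 = 5×232 + 32
  232 = 7×32 + 8
  32 = 4×8
so gcd(5000, 1192) = 8.
8 divides 296, so integer solutions exist.

yes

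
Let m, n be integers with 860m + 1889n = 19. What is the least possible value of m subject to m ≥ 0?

gcd(1889, 860):
  1889 = 2·860 + 169
  860 = 5·169 + 15
  169 = 11·15 + 4
  15 = 3·4 + 3
  4 = 1·3 + 1
  3 = 3·1
so gcd(1889, 860) = 1.
1 divides 19, so solutions exist.
Back-substitute for Bézout coefficients:
  1 = 4 - 1·3
  ... = 860·(-503) + 1889·(229)
Scale by 19/1 = 19: (m₀, n₀) = (-9557, 4351).
General solution: m = -9557 + 1889t, n = 4351 - 860t for integer t.
m ≥ 0: smallest is -9557 mod 1889 = 1777 (at t = 6), with n = -809.

1777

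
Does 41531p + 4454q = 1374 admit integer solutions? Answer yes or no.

no

gcd(41531, 4454) = 17  (41531 = 9*4454 + 1445, 4454 = 3*1445 + 119, 1445 = 12*119 + 17, 119 = 7*17).
17 does not divide 1374 (remainder 14), so no integer solutions.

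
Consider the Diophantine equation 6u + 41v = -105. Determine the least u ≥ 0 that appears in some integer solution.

3

gcd(41, 6):
  41 = 6·6 + 5
  6 = 1·5 + 1
  5 = 5·1
so gcd(41, 6) = 1.
1 divides -105, so solutions exist.
Back-substitute for Bézout coefficients:
  1 = 6 - 1·5
  ... = 6·(7) + 41·(-1)
Scale by -105/1 = -105: (u₀, v₀) = (-735, 105).
General solution: u = -735 + 41t, v = 105 - 6t for integer t.
u ≥ 0: smallest is -735 mod 41 = 3 (at t = 18), with v = -3.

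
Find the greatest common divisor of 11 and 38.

gcd(38, 11) = 1  (38 = 3×11 + 5, 11 = 2×5 + 1, 5 = 5×1).

1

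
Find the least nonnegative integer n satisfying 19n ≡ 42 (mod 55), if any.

gcd(55, 19):
  55 = 2×19 + 17
  19 = 1×17 + 2
  17 = 8×2 + 1
  2 = 2×1
so gcd(55, 19) = 1.
1 divides 42, so solutions exist.
Back-substitute for Bézout coefficients:
  1 = 17 - 8×2
  ... = 19×(-26) + 55×(9)
So 19×(-26) ≡ 1 (mod 55); multiply by 42: n ≡ -1092 (mod 55).
Smallest nonnegative: n = -1092 mod 55 = 8.

8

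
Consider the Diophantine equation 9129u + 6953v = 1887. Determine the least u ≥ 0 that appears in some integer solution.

183

gcd(9129, 6953) = 17.
17 divides 1887, so solutions exist.
By Bézout, 9129·(-131) + 6953·(172) = 17.
Scale by 1887/17 = 111: (u₀, v₀) = (-14541, 19092).
General solution: u = -14541 + 409t, v = 19092 - 537t for integer t.
u ≥ 0: smallest is -14541 mod 409 = 183 (at t = 36), with v = -240.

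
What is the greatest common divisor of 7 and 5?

gcd(7, 5):
  7 = 1×5 + 2
  5 = 2×2 + 1
  2 = 2×1
so gcd(7, 5) = 1.

1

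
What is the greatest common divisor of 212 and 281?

gcd(281, 212):
  281 = 1·212 + 69
  212 = 3·69 + 5
  69 = 13·5 + 4
  5 = 1·4 + 1
  4 = 4·1
so gcd(281, 212) = 1.

1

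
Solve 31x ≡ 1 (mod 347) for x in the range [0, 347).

gcd(347, 31) = 1.
By Bézout, 31·(56) + 347·(-5) = 1.
So 31·56 ≡ 1 (mod 347), and 56 mod 347 = 56.

56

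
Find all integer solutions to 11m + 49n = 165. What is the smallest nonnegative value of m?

15

gcd(49, 11) = 1  (49 = 4×11 + 5, 11 = 2×5 + 1, 5 = 5×1).
1 divides 165, so solutions exist.
Back-substituting, 11×(9) + 49×(-2) = 1.
Scale by 165/1 = 165: (m₀, n₀) = (1485, -330).
General solution: m = 1485 + 49t, n = -330 - 11t for integer t.
m ≥ 0: smallest is 1485 mod 49 = 15 (at t = -30), with n = 0.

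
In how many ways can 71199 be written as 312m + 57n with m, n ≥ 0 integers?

gcd(312, 57):
  312 = 5·57 + 27
  57 = 2·27 + 3
  27 = 9·3
so gcd(312, 57) = 3.
Back-substitute for Bézout coefficients:
  3 = 57 - 2·27
  ... = 312·(-2) + 57·(11)
Scale by 23733: one solution is (-47466, 261063). Reduce m mod 19: (15, 1167).
General: m = 15 + 19t, n = 1167 - 104t.
m ≥ 0 ⇒ t ≥ 0; n ≥ 0 ⇒ t ≤ 11. So t ∈ [0, 11]: 12 solutions.

12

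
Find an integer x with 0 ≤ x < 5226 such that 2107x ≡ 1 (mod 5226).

3589

gcd(5226, 2107) = 1  (5226 = 2×2107 + 1012, 2107 = 2×1012 + 83, 1012 = 12×83 + 16, 83 = 5×16 + 3, 16 = 5×3 + 1, 3 = 3×1).
Back-substituting, 2107×(-1637) + 5226×(660) = 1.
So 2107×-1637 ≡ 1 (mod 5226), and -1637 mod 5226 = 3589.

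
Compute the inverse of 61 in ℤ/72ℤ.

gcd(72, 61) = 1  (72 = 1×61 + 11, 61 = 5×11 + 6, 11 = 1×6 + 5, 6 = 1×5 + 1, 5 = 5×1).
Back-substituting, 61×(13) + 72×(-11) = 1.
So 61×13 ≡ 1 (mod 72), and 13 mod 72 = 13.

13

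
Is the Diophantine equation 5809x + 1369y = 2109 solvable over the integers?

yes

gcd(5809, 1369) = 37  (5809 = 4·1369 + 333, 1369 = 4·333 + 37, 333 = 9·37).
37 divides 2109, so integer solutions exist.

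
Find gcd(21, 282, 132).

gcd(282, 21):
  282 = 13·21 + 9
  21 = 2·9 + 3
  9 = 3·3
so gcd(282, 21) = 3.
gcd(3, 132) = 3.

3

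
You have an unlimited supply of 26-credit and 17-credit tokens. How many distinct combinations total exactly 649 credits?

2

Need nonnegative integers with 26j + 17k = 649.
gcd(26, 17) = 1, and 26·(2) + 17·(-3) = 1.
So (j₀, k₀) = (1298, -1947); general j = 1298 + 17t, k = -1947 - 26t.
j ≥ 0 ⇒ t ≥ -76; k ≥ 0 ⇒ t ≤ -75. That's 2 values of t.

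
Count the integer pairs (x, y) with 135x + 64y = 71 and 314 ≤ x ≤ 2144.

gcd(135, 64):
  135 = 2×64 + 7
  64 = 9×7 + 1
  7 = 7×1
so gcd(135, 64) = 1.
Back-substitute for Bézout coefficients:
  1 = 64 - 9×7
  ... = 135×(-9) + 64×(19)
Scale by 71: particular solution (-639, 1349); reduce x mod 64: (1, -1).
General solution: x = 1 + 64t, y = -1 - 135t for integer t.
314 ≤ 1 + 64t ≤ 2144 gives t ∈ [5, 33], which is 29 values.

29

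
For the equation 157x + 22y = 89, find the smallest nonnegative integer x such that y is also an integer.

gcd(157, 22) = 1  (157 = 7×22 + 3, 22 = 7×3 + 1, 3 = 3×1).
1 divides 89, so solutions exist.
Back-substituting, 157×(-7) + 22×(50) = 1.
Scale by 89/1 = 89: (x₀, y₀) = (-623, 4450).
General solution: x = -623 + 22t, y = 4450 - 157t for integer t.
x ≥ 0: smallest is -623 mod 22 = 15 (at t = 29), with y = -103.

15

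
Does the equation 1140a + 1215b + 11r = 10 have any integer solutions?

yes

gcd(1215, 1140):
  1215 = 1·1140 + 75
  1140 = 15·75 + 15
  75 = 5·15
so gcd(1215, 1140) = 15.
gcd(15, 11) = 1.
1 divides 10, so integer solutions exist.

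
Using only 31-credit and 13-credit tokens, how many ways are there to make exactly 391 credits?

Need nonnegative integers with 31j + 13k = 391.
gcd(31, 13) = 1, and 31·(-5) + 13·(12) = 1.
So (j₀, k₀) = (-1955, 4692); general j = -1955 + 13t, k = 4692 - 31t.
j ≥ 0 ⇒ t ≥ 151; k ≥ 0 ⇒ t ≤ 151. That's 1 value of t.

1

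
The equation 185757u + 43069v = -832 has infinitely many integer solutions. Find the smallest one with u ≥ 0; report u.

821

gcd(185757, 43069) = 13.
13 divides -832, so solutions exist.
By Bézout, 185757·(246) + 43069·(-1061) = 13.
Scale by -832/13 = -64: (u₀, v₀) = (-15744, 67904).
General solution: u = -15744 + 3313t, v = 67904 - 14289t for integer t.
u ≥ 0: smallest is -15744 mod 3313 = 821 (at t = 5), with v = -3541.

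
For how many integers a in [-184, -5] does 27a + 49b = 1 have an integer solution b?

4

gcd(49, 27):
  49 = 1*27 + 22
  27 = 1*22 + 5
  22 = 4*5 + 2
  5 = 2*2 + 1
  2 = 2*1
so gcd(49, 27) = 1.
Back-substitute for Bézout coefficients:
  1 = 5 - 2*2
  ... = 27*(20) + 49*(-11)
Scale by 1: particular solution (20, -11); reduce a mod 49: (20, -11).
General solution: a = 20 + 49t, b = -11 - 27t for integer t.
-184 ≤ 20 + 49t ≤ -5 gives t ∈ [-4, -1], which is 4 values.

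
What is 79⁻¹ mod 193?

gcd(193, 79) = 1.
By Bézout, 79×(22) + 193×(-9) = 1.
So 79×22 ≡ 1 (mod 193), and 22 mod 193 = 22.

22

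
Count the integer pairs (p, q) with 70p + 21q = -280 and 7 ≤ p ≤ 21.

gcd(70, 21) = 7  (70 = 3*21 + 7, 21 = 3*7).
Back-substituting, 70*(1) + 21*(-3) = 7.
Scale by -40: particular solution (-40, 120); reduce p mod 3: (2, -20).
General solution: p = 2 + 3t, q = -20 - 10t for integer t.
7 ≤ 2 + 3t ≤ 21 gives t ∈ [2, 6], which is 5 values.

5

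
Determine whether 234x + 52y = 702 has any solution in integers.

yes

gcd(234, 52):
  234 = 4*52 + 26
  52 = 2*26
so gcd(234, 52) = 26.
26 divides 702, so integer solutions exist.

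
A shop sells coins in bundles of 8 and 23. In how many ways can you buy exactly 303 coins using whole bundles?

2

Need nonnegative integers with 8j + 23k = 303.
gcd(8, 23) = 1, and 8·(3) + 23·(-1) = 1.
So (j₀, k₀) = (909, -303); general j = 909 + 23t, k = -303 - 8t.
j ≥ 0 ⇒ t ≥ -39; k ≥ 0 ⇒ t ≤ -38. That's 2 values of t.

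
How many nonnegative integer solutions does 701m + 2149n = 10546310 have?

7

gcd(2149, 701) = 1  (2149 = 3·701 + 46, 701 = 15·46 + 11, 46 = 4·11 + 2, 11 = 5·2 + 1, 2 = 2·1).
Back-substituting, 701·(981) + 2149·(-320) = 1.
Scale by 10546310: one solution is (10345930110, -3374819200). Reduce m mod 2149: (1559, 4399).
General: m = 1559 + 2149t, n = 4399 - 701t.
m ≥ 0 ⇒ t ≥ 0; n ≥ 0 ⇒ t ≤ 6. So t ∈ [0, 6]: 7 solutions.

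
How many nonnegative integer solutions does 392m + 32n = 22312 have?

14

gcd(392, 32) = 8  (392 = 12*32 + 8, 32 = 4*8).
Back-substituting, 392*(1) + 32*(-12) = 8.
Scale by 2789: one solution is (2789, -33468). Reduce m mod 4: (1, 685).
General: m = 1 + 4t, n = 685 - 49t.
m ≥ 0 ⇒ t ≥ 0; n ≥ 0 ⇒ t ≤ 13. So t ∈ [0, 13]: 14 solutions.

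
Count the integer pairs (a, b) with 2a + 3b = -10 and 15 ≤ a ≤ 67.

18

gcd(3, 2) = 1.
By Bézout, 2·(-1) + 3·(1) = 1.
Particular solution: (1, -4).
General solution: a = 1 + 3t, b = -4 - 2t for integer t.
15 ≤ 1 + 3t ≤ 67 gives t ∈ [5, 22], which is 18 values.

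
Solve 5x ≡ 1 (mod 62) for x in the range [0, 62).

gcd(62, 5) = 1.
By Bézout, 5*(25) + 62*(-2) = 1.
So 5*25 ≡ 1 (mod 62), and 25 mod 62 = 25.

25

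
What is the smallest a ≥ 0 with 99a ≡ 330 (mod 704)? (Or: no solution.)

gcd(704, 99):
  704 = 7·99 + 11
  99 = 9·11
so gcd(704, 99) = 11.
11 divides 330, so solutions exist.
Back-substitute for Bézout coefficients:
  11 = 704 - 7·99
  ... = 99·(-7) + 704·(1)
So 99·(-7) ≡ 11 (mod 704); multiply by 30: a ≡ -210 (mod 64).
Smallest nonnegative: a = -210 mod 64 = 46.

46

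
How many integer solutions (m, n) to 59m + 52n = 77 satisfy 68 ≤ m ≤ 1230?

22

gcd(59, 52) = 1  (59 = 1*52 + 7, 52 = 7*7 + 3, 7 = 2*3 + 1, 3 = 3*1).
Back-substituting, 59*(15) + 52*(-17) = 1.
Scale by 77: particular solution (1155, -1309); reduce m mod 52: (11, -11).
General solution: m = 11 + 52t, n = -11 - 59t for integer t.
68 ≤ 11 + 52t ≤ 1230 gives t ∈ [2, 23], which is 22 values.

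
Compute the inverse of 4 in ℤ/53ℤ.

40

gcd(53, 4):
  53 = 13×4 + 1
  4 = 4×1
so gcd(53, 4) = 1.
Back-substitute for Bézout coefficients:
  1 = 53 - 13×4
  ... = 4×(-13) + 53×(1)
So 4×-13 ≡ 1 (mod 53), and -13 mod 53 = 40.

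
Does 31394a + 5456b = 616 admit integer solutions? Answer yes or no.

gcd(31394, 5456) = 22  (31394 = 5×5456 + 4114, 5456 = 1×4114 + 1342, 4114 = 3×1342 + 88, 1342 = 15×88 + 22, 88 = 4×22).
22 divides 616, so integer solutions exist.

yes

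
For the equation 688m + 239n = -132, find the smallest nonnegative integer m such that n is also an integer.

54

gcd(688, 239):
  688 = 2·239 + 210
  239 = 1·210 + 29
  210 = 7·29 + 7
  29 = 4·7 + 1
  7 = 7·1
so gcd(688, 239) = 1.
1 divides -132, so solutions exist.
Back-substitute for Bézout coefficients:
  1 = 29 - 4·7
  ... = 688·(-33) + 239·(95)
Scale by -132/1 = -132: (m₀, n₀) = (4356, -12540).
General solution: m = 4356 + 239t, n = -12540 - 688t for integer t.
m ≥ 0: smallest is 4356 mod 239 = 54 (at t = -18), with n = -156.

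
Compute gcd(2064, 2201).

gcd(2201, 2064):
  2201 = 1*2064 + 137
  2064 = 15*137 + 9
  137 = 15*9 + 2
  9 = 4*2 + 1
  2 = 2*1
so gcd(2201, 2064) = 1.

1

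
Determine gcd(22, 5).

1

gcd(22, 5) = 1  (22 = 4·5 + 2, 5 = 2·2 + 1, 2 = 2·1).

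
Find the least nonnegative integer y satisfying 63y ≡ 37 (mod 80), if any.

59

gcd(80, 63) = 1.
1 divides 37, so solutions exist.
By Bézout, 63*(-33) + 80*(26) = 1.
So 63*(-33) ≡ 1 (mod 80); multiply by 37: y ≡ -1221 (mod 80).
Smallest nonnegative: y = -1221 mod 80 = 59.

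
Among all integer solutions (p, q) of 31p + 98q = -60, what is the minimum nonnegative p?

gcd(98, 31):
  98 = 3*31 + 5
  31 = 6*5 + 1
  5 = 5*1
so gcd(98, 31) = 1.
1 divides -60, so solutions exist.
Back-substitute for Bézout coefficients:
  1 = 31 - 6*5
  ... = 31*(19) + 98*(-6)
Scale by -60/1 = -60: (p₀, q₀) = (-1140, 360).
General solution: p = -1140 + 98t, q = 360 - 31t for integer t.
p ≥ 0: smallest is -1140 mod 98 = 36 (at t = 12), with q = -12.

36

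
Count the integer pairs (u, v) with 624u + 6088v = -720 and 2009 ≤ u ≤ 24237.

gcd(6088, 624) = 8.
By Bézout, 624·(361) + 6088·(-37) = 8.
Particular solution: (233, -24).
General solution: u = 233 + 761t, v = -24 - 78t for integer t.
2009 ≤ 233 + 761t ≤ 24237 gives t ∈ [3, 31], which is 29 values.

29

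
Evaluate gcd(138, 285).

3

gcd(285, 138):
  285 = 2*138 + 9
  138 = 15*9 + 3
  9 = 3*3
so gcd(285, 138) = 3.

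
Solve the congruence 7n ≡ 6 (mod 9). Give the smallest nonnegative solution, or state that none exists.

gcd(9, 7) = 1.
1 divides 6, so solutions exist.
By Bézout, 7*(4) + 9*(-3) = 1.
So 7*(4) ≡ 1 (mod 9); multiply by 6: n ≡ 24 (mod 9).
Smallest nonnegative: n = 24 mod 9 = 6.

6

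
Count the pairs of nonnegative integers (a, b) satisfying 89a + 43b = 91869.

24

gcd(89, 43):
  89 = 2*43 + 3
  43 = 14*3 + 1
  3 = 3*1
so gcd(89, 43) = 1.
Back-substitute for Bézout coefficients:
  1 = 43 - 14*3
  ... = 89*(-14) + 43*(29)
Scale by 91869: one solution is (-1286166, 2664201). Reduce a mod 43: (7, 2122).
General: a = 7 + 43t, b = 2122 - 89t.
a ≥ 0 ⇒ t ≥ 0; b ≥ 0 ⇒ t ≤ 23. So t ∈ [0, 23]: 24 solutions.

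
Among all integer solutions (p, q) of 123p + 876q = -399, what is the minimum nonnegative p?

gcd(876, 123) = 3.
3 divides -399, so solutions exist.
By Bézout, 123·(57) + 876·(-8) = 3.
Scale by -399/3 = -133: (p₀, q₀) = (-7581, 1064).
General solution: p = -7581 + 292t, q = 1064 - 41t for integer t.
p ≥ 0: smallest is -7581 mod 292 = 11 (at t = 26), with q = -2.

11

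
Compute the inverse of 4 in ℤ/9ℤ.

gcd(9, 4):
  9 = 2*4 + 1
  4 = 4*1
so gcd(9, 4) = 1.
Back-substitute for Bézout coefficients:
  1 = 9 - 2*4
  ... = 4*(-2) + 9*(1)
So 4*-2 ≡ 1 (mod 9), and -2 mod 9 = 7.

7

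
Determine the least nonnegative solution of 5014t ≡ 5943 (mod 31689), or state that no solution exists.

gcd(31689, 5014) = 1  (31689 = 6*5014 + 1605, 5014 = 3*1605 + 199, 1605 = 8*199 + 13, 199 = 15*13 + 4, 13 = 3*4 + 1, 4 = 4*1).
1 divides 5943, so solutions exist.
Back-substituting, 5014*(-7325) + 31689*(1159) = 1.
So 5014*(-7325) ≡ 1 (mod 31689); multiply by 5943: t ≡ -43532475 (mod 31689).
Smallest nonnegative: t = -43532475 mod 31689 = 8211.

8211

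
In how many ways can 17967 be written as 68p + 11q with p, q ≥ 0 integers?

gcd(68, 11) = 1.
By Bézout, 68·(-5) + 11·(31) = 1.
One solution: (2, 1621).
General: p = 2 + 11t, q = 1621 - 68t.
p ≥ 0 ⇒ t ≥ 0; q ≥ 0 ⇒ t ≤ 23. So t ∈ [0, 23]: 24 solutions.

24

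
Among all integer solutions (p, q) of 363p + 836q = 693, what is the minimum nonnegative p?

71

gcd(836, 363):
  836 = 2·363 + 110
  363 = 3·110 + 33
  110 = 3·33 + 11
  33 = 3·11
so gcd(836, 363) = 11.
11 divides 693, so solutions exist.
Back-substitute for Bézout coefficients:
  11 = 110 - 3·33
  ... = 363·(-23) + 836·(10)
Scale by 693/11 = 63: (p₀, q₀) = (-1449, 630).
General solution: p = -1449 + 76t, q = 630 - 33t for integer t.
p ≥ 0: smallest is -1449 mod 76 = 71 (at t = 20), with q = -30.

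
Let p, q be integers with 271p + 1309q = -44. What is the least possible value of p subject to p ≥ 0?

gcd(1309, 271):
  1309 = 4*271 + 225
  271 = 1*225 + 46
  225 = 4*46 + 41
  46 = 1*41 + 5
  41 = 8*5 + 1
  5 = 5*1
so gcd(1309, 271) = 1.
1 divides -44, so solutions exist.
Back-substitute for Bézout coefficients:
  1 = 41 - 8*5
  ... = 271*(-256) + 1309*(53)
Scale by -44/1 = -44: (p₀, q₀) = (11264, -2332).
General solution: p = 11264 + 1309t, q = -2332 - 271t for integer t.
p ≥ 0: smallest is 11264 mod 1309 = 792 (at t = -8), with q = -164.

792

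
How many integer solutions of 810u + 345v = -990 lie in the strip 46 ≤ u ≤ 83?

2

gcd(810, 345):
  810 = 2*345 + 120
  345 = 2*120 + 105
  120 = 1*105 + 15
  105 = 7*15
so gcd(810, 345) = 15.
Back-substitute for Bézout coefficients:
  15 = 120 - 1*105
  ... = 810*(3) + 345*(-7)
Scale by -66: particular solution (-198, 462); reduce u mod 23: (9, -24).
General solution: u = 9 + 23t, v = -24 - 54t for integer t.
46 ≤ 9 + 23t ≤ 83 gives t ∈ [2, 3], which is 2 values.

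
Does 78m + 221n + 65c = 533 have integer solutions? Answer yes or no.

gcd(221, 78) = 13  (221 = 2*78 + 65, 78 = 1*65 + 13, 65 = 5*13).
gcd(13, 65) = 13.
13 divides 533, so integer solutions exist.

yes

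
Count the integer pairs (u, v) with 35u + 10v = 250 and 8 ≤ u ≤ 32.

gcd(35, 10) = 5  (35 = 3·10 + 5, 10 = 2·5).
Back-substituting, 35·(1) + 10·(-3) = 5.
Scale by 50: particular solution (50, -150); reduce u mod 2: (0, 25).
General solution: u = 0 + 2t, v = 25 - 7t for integer t.
8 ≤ 0 + 2t ≤ 32 gives t ∈ [4, 16], which is 13 values.

13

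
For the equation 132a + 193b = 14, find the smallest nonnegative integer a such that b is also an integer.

120

gcd(193, 132) = 1.
1 divides 14, so solutions exist.
By Bézout, 132×(-19) + 193×(13) = 1.
Scale by 14/1 = 14: (a₀, b₀) = (-266, 182).
General solution: a = -266 + 193t, b = 182 - 132t for integer t.
a ≥ 0: smallest is -266 mod 193 = 120 (at t = 2), with b = -82.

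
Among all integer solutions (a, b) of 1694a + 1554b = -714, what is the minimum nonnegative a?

gcd(1694, 1554):
  1694 = 1*1554 + 140
  1554 = 11*140 + 14
  140 = 10*14
so gcd(1694, 1554) = 14.
14 divides -714, so solutions exist.
Back-substitute for Bézout coefficients:
  14 = 1554 - 11*140
  ... = 1694*(-11) + 1554*(12)
Scale by -714/14 = -51: (a₀, b₀) = (561, -612).
General solution: a = 561 + 111t, b = -612 - 121t for integer t.
a ≥ 0: smallest is 561 mod 111 = 6 (at t = -5), with b = -7.

6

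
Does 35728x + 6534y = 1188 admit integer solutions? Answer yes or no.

yes

gcd(35728, 6534) = 22.
22 divides 1188, so integer solutions exist.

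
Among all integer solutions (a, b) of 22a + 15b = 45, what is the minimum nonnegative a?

gcd(22, 15):
  22 = 1×15 + 7
  15 = 2×7 + 1
  7 = 7×1
so gcd(22, 15) = 1.
1 divides 45, so solutions exist.
Back-substitute for Bézout coefficients:
  1 = 15 - 2×7
  ... = 22×(-2) + 15×(3)
Scale by 45/1 = 45: (a₀, b₀) = (-90, 135).
General solution: a = -90 + 15t, b = 135 - 22t for integer t.
a ≥ 0: smallest is -90 mod 15 = 0 (at t = 6), with b = 3.

0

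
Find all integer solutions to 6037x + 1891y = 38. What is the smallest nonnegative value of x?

gcd(6037, 1891) = 1  (6037 = 3*1891 + 364, 1891 = 5*364 + 71, 364 = 5*71 + 9, 71 = 7*9 + 8, 9 = 1*8 + 1, 8 = 8*1).
1 divides 38, so solutions exist.
Back-substituting, 6037*(213) + 1891*(-680) = 1.
Scale by 38/1 = 38: (x₀, y₀) = (8094, -25840).
General solution: x = 8094 + 1891t, y = -25840 - 6037t for integer t.
x ≥ 0: smallest is 8094 mod 1891 = 530 (at t = -4), with y = -1692.

530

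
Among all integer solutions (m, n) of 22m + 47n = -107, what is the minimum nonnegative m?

gcd(47, 22) = 1  (47 = 2*22 + 3, 22 = 7*3 + 1, 3 = 3*1).
1 divides -107, so solutions exist.
Back-substituting, 22*(15) + 47*(-7) = 1.
Scale by -107/1 = -107: (m₀, n₀) = (-1605, 749).
General solution: m = -1605 + 47t, n = 749 - 22t for integer t.
m ≥ 0: smallest is -1605 mod 47 = 40 (at t = 35), with n = -21.

40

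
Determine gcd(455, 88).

gcd(455, 88) = 1  (455 = 5·88 + 15, 88 = 5·15 + 13, 15 = 1·13 + 2, 13 = 6·2 + 1, 2 = 2·1).

1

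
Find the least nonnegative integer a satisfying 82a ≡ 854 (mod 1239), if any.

917

gcd(1239, 82) = 1  (1239 = 15·82 + 9, 82 = 9·9 + 1, 9 = 9·1).
1 divides 854, so solutions exist.
Back-substituting, 82·(136) + 1239·(-9) = 1.
So 82·(136) ≡ 1 (mod 1239); multiply by 854: a ≡ 116144 (mod 1239).
Smallest nonnegative: a = 116144 mod 1239 = 917.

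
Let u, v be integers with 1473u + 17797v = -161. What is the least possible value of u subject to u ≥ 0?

10753

gcd(17797, 1473) = 1  (17797 = 12·1473 + 121, 1473 = 12·121 + 21, 121 = 5·21 + 16, 21 = 1·16 + 5, 16 = 3·5 + 1, 5 = 5·1).
1 divides -161, so solutions exist.
Back-substituting, 1473·(-3383) + 17797·(280) = 1.
Scale by -161/1 = -161: (u₀, v₀) = (544663, -45080).
General solution: u = 544663 + 17797t, v = -45080 - 1473t for integer t.
u ≥ 0: smallest is 544663 mod 17797 = 10753 (at t = -30), with v = -890.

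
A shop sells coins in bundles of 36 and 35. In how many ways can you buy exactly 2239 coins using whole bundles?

Need nonnegative integers with 36j + 35k = 2239.
gcd(36, 35) = 1, and 36·(1) + 35·(-1) = 1.
So (j₀, k₀) = (2239, -2239); general j = 2239 + 35t, k = -2239 - 36t.
j ≥ 0 ⇒ t ≥ -63; k ≥ 0 ⇒ t ≤ -63. That's 1 value of t.

1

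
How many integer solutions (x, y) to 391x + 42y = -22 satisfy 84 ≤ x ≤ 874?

gcd(391, 42) = 1  (391 = 9*42 + 13, 42 = 3*13 + 3, 13 = 4*3 + 1, 3 = 3*1).
Back-substituting, 391*(13) + 42*(-121) = 1.
Scale by -22: particular solution (-286, 2662); reduce x mod 42: (8, -75).
General solution: x = 8 + 42t, y = -75 - 391t for integer t.
84 ≤ 8 + 42t ≤ 874 gives t ∈ [2, 20], which is 19 values.

19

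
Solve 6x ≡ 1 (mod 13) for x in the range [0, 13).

gcd(13, 6) = 1  (13 = 2·6 + 1, 6 = 6·1).
Back-substituting, 6·(-2) + 13·(1) = 1.
So 6·-2 ≡ 1 (mod 13), and -2 mod 13 = 11.

11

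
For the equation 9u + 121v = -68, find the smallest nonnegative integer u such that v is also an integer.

gcd(121, 9) = 1  (121 = 13*9 + 4, 9 = 2*4 + 1, 4 = 4*1).
1 divides -68, so solutions exist.
Back-substituting, 9*(27) + 121*(-2) = 1.
Scale by -68/1 = -68: (u₀, v₀) = (-1836, 136).
General solution: u = -1836 + 121t, v = 136 - 9t for integer t.
u ≥ 0: smallest is -1836 mod 121 = 100 (at t = 16), with v = -8.

100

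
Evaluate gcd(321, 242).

gcd(321, 242) = 1  (321 = 1×242 + 79, 242 = 3×79 + 5, 79 = 15×5 + 4, 5 = 1×4 + 1, 4 = 4×1).

1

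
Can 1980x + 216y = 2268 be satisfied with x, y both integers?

yes

gcd(1980, 216) = 36.
36 divides 2268, so integer solutions exist.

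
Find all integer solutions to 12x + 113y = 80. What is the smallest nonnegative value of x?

gcd(113, 12):
  113 = 9·12 + 5
  12 = 2·5 + 2
  5 = 2·2 + 1
  2 = 2·1
so gcd(113, 12) = 1.
1 divides 80, so solutions exist.
Back-substitute for Bézout coefficients:
  1 = 5 - 2·2
  ... = 12·(-47) + 113·(5)
Scale by 80/1 = 80: (x₀, y₀) = (-3760, 400).
General solution: x = -3760 + 113t, y = 400 - 12t for integer t.
x ≥ 0: smallest is -3760 mod 113 = 82 (at t = 34), with y = -8.

82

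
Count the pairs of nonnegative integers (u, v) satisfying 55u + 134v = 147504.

20

gcd(134, 55) = 1.
By Bézout, 55×(39) + 134×(-16) = 1.
One solution: (36, 1086).
General: u = 36 + 134t, v = 1086 - 55t.
u ≥ 0 ⇒ t ≥ 0; v ≥ 0 ⇒ t ≤ 19. So t ∈ [0, 19]: 20 solutions.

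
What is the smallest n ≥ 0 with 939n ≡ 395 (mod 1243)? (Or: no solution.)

657

gcd(1243, 939) = 1.
1 divides 395, so solutions exist.
By Bézout, 939·(-184) + 1243·(139) = 1.
So 939·(-184) ≡ 1 (mod 1243); multiply by 395: n ≡ -72680 (mod 1243).
Smallest nonnegative: n = -72680 mod 1243 = 657.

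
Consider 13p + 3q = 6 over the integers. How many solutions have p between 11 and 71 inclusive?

20

gcd(13, 3) = 1.
By Bézout, 13*(1) + 3*(-4) = 1.
Particular solution: (0, 2).
General solution: p = 0 + 3t, q = 2 - 13t for integer t.
11 ≤ 0 + 3t ≤ 71 gives t ∈ [4, 23], which is 20 values.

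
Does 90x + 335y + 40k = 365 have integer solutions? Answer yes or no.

yes

gcd(335, 90) = 5  (335 = 3*90 + 65, 90 = 1*65 + 25, 65 = 2*25 + 15, 25 = 1*15 + 10, 15 = 1*10 + 5, 10 = 2*5).
gcd(5, 40) = 5.
5 divides 365, so integer solutions exist.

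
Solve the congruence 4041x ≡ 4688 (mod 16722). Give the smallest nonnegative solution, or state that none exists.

no solution

gcd(16722, 4041) = 9  (16722 = 4·4041 + 558, 4041 = 7·558 + 135, 558 = 4·135 + 18, 135 = 7·18 + 9, 18 = 2·9).
9 does not divide 4688, so the congruence has no solution.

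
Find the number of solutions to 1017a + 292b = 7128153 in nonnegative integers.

25

gcd(1017, 292) = 1.
By Bézout, 1017·(29) + 292·(-101) = 1.
One solution: (1, 24408).
General: a = 1 + 292t, b = 24408 - 1017t.
a ≥ 0 ⇒ t ≥ 0; b ≥ 0 ⇒ t ≤ 24. So t ∈ [0, 24]: 25 solutions.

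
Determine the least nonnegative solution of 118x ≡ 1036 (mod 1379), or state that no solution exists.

gcd(1379, 118):
  1379 = 11·118 + 81
  118 = 1·81 + 37
  81 = 2·37 + 7
  37 = 5·7 + 2
  7 = 3·2 + 1
  2 = 2·1
so gcd(1379, 118) = 1.
1 divides 1036, so solutions exist.
Back-substitute for Bézout coefficients:
  1 = 7 - 3·2
  ... = 118·(-596) + 1379·(51)
So 118·(-596) ≡ 1 (mod 1379); multiply by 1036: x ≡ -617456 (mod 1379).
Smallest nonnegative: x = -617456 mod 1379 = 336.

336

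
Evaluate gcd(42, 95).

gcd(95, 42):
  95 = 2×42 + 11
  42 = 3×11 + 9
  11 = 1×9 + 2
  9 = 4×2 + 1
  2 = 2×1
so gcd(95, 42) = 1.

1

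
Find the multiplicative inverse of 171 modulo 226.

gcd(226, 171):
  226 = 1×171 + 55
  171 = 3×55 + 6
  55 = 9×6 + 1
  6 = 6×1
so gcd(226, 171) = 1.
Back-substitute for Bézout coefficients:
  1 = 55 - 9×6
  ... = 171×(-37) + 226×(28)
So 171×-37 ≡ 1 (mod 226), and -37 mod 226 = 189.

189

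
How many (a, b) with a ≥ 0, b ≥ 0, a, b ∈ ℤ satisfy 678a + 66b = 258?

gcd(678, 66):
  678 = 10*66 + 18
  66 = 3*18 + 12
  18 = 1*12 + 6
  12 = 2*6
so gcd(678, 66) = 6.
Back-substitute for Bézout coefficients:
  6 = 18 - 1*12
  ... = 678*(4) + 66*(-41)
Scale by 43: one solution is (172, -1763). Reduce a mod 11: (7, -68).
General: a = 7 + 11t, b = -68 - 113t.
a ≥ 0 ⇒ t ≥ 0; b ≥ 0 ⇒ t ≤ -1. So t ∈ [0, -1]: 0 solutions.

0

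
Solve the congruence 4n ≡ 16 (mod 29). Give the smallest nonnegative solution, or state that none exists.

gcd(29, 4):
  29 = 7·4 + 1
  4 = 4·1
so gcd(29, 4) = 1.
1 divides 16, so solutions exist.
Back-substitute for Bézout coefficients:
  1 = 29 - 7·4
  ... = 4·(-7) + 29·(1)
So 4·(-7) ≡ 1 (mod 29); multiply by 16: n ≡ -112 (mod 29).
Smallest nonnegative: n = -112 mod 29 = 4.

4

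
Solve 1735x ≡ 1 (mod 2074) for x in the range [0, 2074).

gcd(2074, 1735) = 1  (2074 = 1*1735 + 339, 1735 = 5*339 + 40, 339 = 8*40 + 19, 40 = 2*19 + 2, 19 = 9*2 + 1, 2 = 2*1).
Back-substituting, 1735*(-985) + 2074*(824) = 1.
So 1735*-985 ≡ 1 (mod 2074), and -985 mod 2074 = 1089.

1089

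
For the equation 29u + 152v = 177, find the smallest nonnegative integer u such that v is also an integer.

gcd(152, 29) = 1  (152 = 5*29 + 7, 29 = 4*7 + 1, 7 = 7*1).
1 divides 177, so solutions exist.
Back-substituting, 29*(21) + 152*(-4) = 1.
Scale by 177/1 = 177: (u₀, v₀) = (3717, -708).
General solution: u = 3717 + 152t, v = -708 - 29t for integer t.
u ≥ 0: smallest is 3717 mod 152 = 69 (at t = -24), with v = -12.

69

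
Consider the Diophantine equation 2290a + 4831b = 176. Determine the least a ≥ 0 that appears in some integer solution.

3848

gcd(4831, 2290) = 1  (4831 = 2*2290 + 251, 2290 = 9*251 + 31, 251 = 8*31 + 3, 31 = 10*3 + 1, 3 = 3*1).
1 divides 176, so solutions exist.
Back-substituting, 2290*(1559) + 4831*(-739) = 1.
Scale by 176/1 = 176: (a₀, b₀) = (274384, -130064).
General solution: a = 274384 + 4831t, b = -130064 - 2290t for integer t.
a ≥ 0: smallest is 274384 mod 4831 = 3848 (at t = -56), with b = -1824.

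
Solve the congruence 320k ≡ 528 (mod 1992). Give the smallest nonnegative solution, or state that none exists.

39

gcd(1992, 320) = 8.
8 divides 528, so solutions exist.
By Bézout, 320×(-56) + 1992×(9) = 8.
So 320×(-56) ≡ 8 (mod 1992); multiply by 66: k ≡ -3696 (mod 249).
Smallest nonnegative: k = -3696 mod 249 = 39.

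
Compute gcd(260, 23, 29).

gcd(260, 23):
  260 = 11·23 + 7
  23 = 3·7 + 2
  7 = 3·2 + 1
  2 = 2·1
so gcd(260, 23) = 1.
gcd(1, 29) = 1.

1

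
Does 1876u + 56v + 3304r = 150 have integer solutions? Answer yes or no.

no

gcd(1876, 56):
  1876 = 33*56 + 28
  56 = 2*28
so gcd(1876, 56) = 28.
gcd(28, 3304) = 28.
28 does not divide 150 (remainder 10), so no integer solutions.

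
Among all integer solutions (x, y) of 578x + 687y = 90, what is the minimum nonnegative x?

gcd(687, 578) = 1.
1 divides 90, so solutions exist.
By Bézout, 578×(-208) + 687×(175) = 1.
Scale by 90/1 = 90: (x₀, y₀) = (-18720, 15750).
General solution: x = -18720 + 687t, y = 15750 - 578t for integer t.
x ≥ 0: smallest is -18720 mod 687 = 516 (at t = 28), with y = -434.

516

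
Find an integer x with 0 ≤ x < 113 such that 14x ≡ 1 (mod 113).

105

gcd(113, 14):
  113 = 8×14 + 1
  14 = 14×1
so gcd(113, 14) = 1.
Back-substitute for Bézout coefficients:
  1 = 113 - 8×14
  ... = 14×(-8) + 113×(1)
So 14×-8 ≡ 1 (mod 113), and -8 mod 113 = 105.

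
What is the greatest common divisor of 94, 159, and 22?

1

gcd(159, 94) = 1.
gcd(1, 22) = 1.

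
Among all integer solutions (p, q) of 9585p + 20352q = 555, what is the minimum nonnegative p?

5595

gcd(20352, 9585):
  20352 = 2×9585 + 1182
  9585 = 8×1182 + 129
  1182 = 9×129 + 21
  129 = 6×21 + 3
  21 = 7×3
so gcd(20352, 9585) = 3.
3 divides 555, so solutions exist.
Back-substitute for Bézout coefficients:
  3 = 129 - 6×21
  ... = 9585×(947) + 20352×(-446)
Scale by 555/3 = 185: (p₀, q₀) = (175195, -82510).
General solution: p = 175195 + 6784t, q = -82510 - 3195t for integer t.
p ≥ 0: smallest is 175195 mod 6784 = 5595 (at t = -25), with q = -2635.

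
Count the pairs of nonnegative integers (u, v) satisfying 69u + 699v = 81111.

gcd(699, 69) = 3.
By Bézout, 69*(-81) + 699*(8) = 3.
One solution: (203, 96).
General: u = 203 + 233t, v = 96 - 23t.
u ≥ 0 ⇒ t ≥ 0; v ≥ 0 ⇒ t ≤ 4. So t ∈ [0, 4]: 5 solutions.

5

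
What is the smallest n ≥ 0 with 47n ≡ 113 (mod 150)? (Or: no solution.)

gcd(150, 47) = 1.
1 divides 113, so solutions exist.
By Bézout, 47·(-67) + 150·(21) = 1.
So 47·(-67) ≡ 1 (mod 150); multiply by 113: n ≡ -7571 (mod 150).
Smallest nonnegative: n = -7571 mod 150 = 79.

79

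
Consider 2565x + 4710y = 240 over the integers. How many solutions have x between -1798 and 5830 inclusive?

24

gcd(4710, 2565) = 15.
By Bézout, 2565*(101) + 4710*(-55) = 15.
Particular solution: (46, -25).
General solution: x = 46 + 314t, y = -25 - 171t for integer t.
-1798 ≤ 46 + 314t ≤ 5830 gives t ∈ [-5, 18], which is 24 values.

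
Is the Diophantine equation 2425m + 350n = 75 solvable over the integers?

yes

gcd(2425, 350) = 25  (2425 = 6×350 + 325, 350 = 1×325 + 25, 325 = 13×25).
25 divides 75, so integer solutions exist.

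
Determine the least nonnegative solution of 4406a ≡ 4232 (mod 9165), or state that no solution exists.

6337

gcd(9165, 4406) = 1  (9165 = 2·4406 + 353, 4406 = 12·353 + 170, 353 = 2·170 + 13, 170 = 13·13 + 1, 13 = 13·1).
1 divides 4232, so solutions exist.
Back-substituting, 4406·(701) + 9165·(-337) = 1.
So 4406·(701) ≡ 1 (mod 9165); multiply by 4232: a ≡ 2966632 (mod 9165).
Smallest nonnegative: a = 2966632 mod 9165 = 6337.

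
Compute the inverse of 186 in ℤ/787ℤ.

gcd(787, 186) = 1.
By Bézout, 186×(-55) + 787×(13) = 1.
So 186×-55 ≡ 1 (mod 787), and -55 mod 787 = 732.

732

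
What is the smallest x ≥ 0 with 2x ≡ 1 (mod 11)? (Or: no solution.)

gcd(11, 2) = 1.
1 divides 1, so solutions exist.
By Bézout, 2*(-5) + 11*(1) = 1.
So 2*(-5) ≡ 1 (mod 11); multiply by 1: x ≡ -5 (mod 11).
Smallest nonnegative: x = -5 mod 11 = 6.

6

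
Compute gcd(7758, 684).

gcd(7758, 684):
  7758 = 11*684 + 234
  684 = 2*234 + 216
  234 = 1*216 + 18
  216 = 12*18
so gcd(7758, 684) = 18.

18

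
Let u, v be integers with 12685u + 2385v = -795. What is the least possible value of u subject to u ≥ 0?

159

gcd(12685, 2385):
  12685 = 5×2385 + 760
  2385 = 3×760 + 105
  760 = 7×105 + 25
  105 = 4×25 + 5
  25 = 5×5
so gcd(12685, 2385) = 5.
5 divides -795, so solutions exist.
Back-substitute for Bézout coefficients:
  5 = 105 - 4×25
  ... = 12685×(-91) + 2385×(484)
Scale by -795/5 = -159: (u₀, v₀) = (14469, -76956).
General solution: u = 14469 + 477t, v = -76956 - 2537t for integer t.
u ≥ 0: smallest is 14469 mod 477 = 159 (at t = -30), with v = -846.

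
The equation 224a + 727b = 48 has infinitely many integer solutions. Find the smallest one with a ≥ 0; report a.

gcd(727, 224):
  727 = 3*224 + 55
  224 = 4*55 + 4
  55 = 13*4 + 3
  4 = 1*3 + 1
  3 = 3*1
so gcd(727, 224) = 1.
1 divides 48, so solutions exist.
Back-substitute for Bézout coefficients:
  1 = 4 - 1*3
  ... = 224*(185) + 727*(-57)
Scale by 48/1 = 48: (a₀, b₀) = (8880, -2736).
General solution: a = 8880 + 727t, b = -2736 - 224t for integer t.
a ≥ 0: smallest is 8880 mod 727 = 156 (at t = -12), with b = -48.

156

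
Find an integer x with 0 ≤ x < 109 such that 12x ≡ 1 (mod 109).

100

gcd(109, 12) = 1  (109 = 9×12 + 1, 12 = 12×1).
Back-substituting, 12×(-9) + 109×(1) = 1.
So 12×-9 ≡ 1 (mod 109), and -9 mod 109 = 100.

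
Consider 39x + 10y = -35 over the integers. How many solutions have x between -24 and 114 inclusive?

gcd(39, 10) = 1.
By Bézout, 39·(-1) + 10·(4) = 1.
Particular solution: (5, -23).
General solution: x = 5 + 10t, y = -23 - 39t for integer t.
-24 ≤ 5 + 10t ≤ 114 gives t ∈ [-2, 10], which is 13 values.

13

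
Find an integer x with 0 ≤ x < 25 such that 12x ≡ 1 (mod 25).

23

gcd(25, 12):
  25 = 2*12 + 1
  12 = 12*1
so gcd(25, 12) = 1.
Back-substitute for Bézout coefficients:
  1 = 25 - 2*12
  ... = 12*(-2) + 25*(1)
So 12*-2 ≡ 1 (mod 25), and -2 mod 25 = 23.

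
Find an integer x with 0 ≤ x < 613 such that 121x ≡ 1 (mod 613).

76

gcd(613, 121):
  613 = 5×121 + 8
  121 = 15×8 + 1
  8 = 8×1
so gcd(613, 121) = 1.
Back-substitute for Bézout coefficients:
  1 = 121 - 15×8
  ... = 121×(76) + 613×(-15)
So 121×76 ≡ 1 (mod 613), and 76 mod 613 = 76.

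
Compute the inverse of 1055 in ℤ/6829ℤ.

6350

gcd(6829, 1055):
  6829 = 6*1055 + 499
  1055 = 2*499 + 57
  499 = 8*57 + 43
  57 = 1*43 + 14
  43 = 3*14 + 1
  14 = 14*1
so gcd(6829, 1055) = 1.
Back-substitute for Bézout coefficients:
  1 = 43 - 3*14
  ... = 1055*(-479) + 6829*(74)
So 1055*-479 ≡ 1 (mod 6829), and -479 mod 6829 = 6350.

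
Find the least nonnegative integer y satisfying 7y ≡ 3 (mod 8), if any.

gcd(8, 7):
  8 = 1·7 + 1
  7 = 7·1
so gcd(8, 7) = 1.
1 divides 3, so solutions exist.
Back-substitute for Bézout coefficients:
  1 = 8 - 1·7
  ... = 7·(-1) + 8·(1)
So 7·(-1) ≡ 1 (mod 8); multiply by 3: y ≡ -3 (mod 8).
Smallest nonnegative: y = -3 mod 8 = 5.

5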